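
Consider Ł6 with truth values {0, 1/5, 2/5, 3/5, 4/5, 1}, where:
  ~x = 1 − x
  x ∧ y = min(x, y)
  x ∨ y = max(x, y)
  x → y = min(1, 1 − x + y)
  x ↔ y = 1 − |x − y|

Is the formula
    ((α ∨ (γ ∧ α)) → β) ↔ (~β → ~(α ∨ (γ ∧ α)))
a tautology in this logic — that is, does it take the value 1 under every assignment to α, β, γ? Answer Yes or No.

At α = 2/5, β = 0, γ = 0, for instance:
γ ∧ α = 0 ∧ 2/5 = 0
α ∨ (γ ∧ α) = 2/5 ∨ 0 = 2/5
(α ∨ (γ ∧ α)) → β = 2/5 → 0 = 3/5
~β = ~0 = 1
~(α ∨ (γ ∧ α)) = ~2/5 = 3/5
~β → ~(α ∨ (γ ∧ α)) = 1 → 3/5 = 3/5
((α ∨ (γ ∧ α)) → β) ↔ (~β → ~(α ∨ (γ ∧ α))) = 3/5 ↔ 3/5 = 1
and checking the remaining 215 assignments likewise gives ≥ 1 in every case.

Yes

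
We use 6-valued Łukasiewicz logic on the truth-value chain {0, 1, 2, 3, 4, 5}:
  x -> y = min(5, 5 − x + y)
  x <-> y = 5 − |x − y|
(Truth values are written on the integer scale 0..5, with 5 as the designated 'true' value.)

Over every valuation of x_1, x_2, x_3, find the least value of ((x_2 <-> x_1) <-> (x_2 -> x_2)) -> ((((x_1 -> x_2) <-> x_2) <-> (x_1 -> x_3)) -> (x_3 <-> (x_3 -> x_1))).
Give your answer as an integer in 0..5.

Take x_1 = 2, x_2 = 2, x_3 = 0:
x_2 <-> x_1 = 2 <-> 2 = 5
x_2 -> x_2 = 2 -> 2 = 5
(x_2 <-> x_1) <-> (x_2 -> x_2) = 5 <-> 5 = 5
x_1 -> x_2 = 2 -> 2 = 5
(x_1 -> x_2) <-> x_2 = 5 <-> 2 = 2
x_1 -> x_3 = 2 -> 0 = 3
((x_1 -> x_2) <-> x_2) <-> (x_1 -> x_3) = 2 <-> 3 = 4
x_3 -> x_1 = 0 -> 2 = 5
x_3 <-> (x_3 -> x_1) = 0 <-> 5 = 0
(((x_1 -> x_2) <-> x_2) <-> (x_1 -> x_3)) -> (x_3 <-> (x_3 -> x_1)) = 4 -> 0 = 1
((x_2 <-> x_1) <-> (x_2 -> x_2)) -> ((((x_1 -> x_2) <-> x_2) <-> (x_1 -> x_3)) -> (x_3 <-> (x_3 -> x_1))) = 5 -> 1 = 1
No assignment yields a value below 1, so this is the minimum.

1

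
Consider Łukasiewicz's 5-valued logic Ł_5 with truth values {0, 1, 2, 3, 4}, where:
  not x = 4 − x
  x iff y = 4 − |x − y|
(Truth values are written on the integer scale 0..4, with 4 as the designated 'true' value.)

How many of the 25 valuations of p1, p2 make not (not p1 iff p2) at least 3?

value 4: 2 assignments (counts)
value 3: 4 assignments (counts)
value 2: 6 assignments
value 1: 8 assignments
value 0: 5 assignments
So 6 of the 25 assignments meet the threshold.

6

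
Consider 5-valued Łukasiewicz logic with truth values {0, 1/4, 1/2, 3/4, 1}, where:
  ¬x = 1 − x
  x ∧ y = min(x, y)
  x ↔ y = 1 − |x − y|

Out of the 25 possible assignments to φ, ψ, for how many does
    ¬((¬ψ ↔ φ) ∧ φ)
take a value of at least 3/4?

value 1: 6 assignments (counts)
value 3/4: 7 assignments (counts)
value 1/2: 7 assignments
value 1/4: 4 assignments
value 0: 1 assignment
So 13 of the 25 assignments meet the threshold.

13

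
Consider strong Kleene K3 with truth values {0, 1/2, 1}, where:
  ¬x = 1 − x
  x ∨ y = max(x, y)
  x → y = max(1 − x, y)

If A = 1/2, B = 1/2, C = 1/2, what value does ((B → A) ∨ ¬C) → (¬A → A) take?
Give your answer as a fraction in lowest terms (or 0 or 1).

1/2

B → A = 1/2 → 1/2 = 1/2
¬C = ¬1/2 = 1/2
(B → A) ∨ ¬C = 1/2 ∨ 1/2 = 1/2
¬A = ¬1/2 = 1/2
¬A → A = 1/2 → 1/2 = 1/2
((B → A) ∨ ¬C) → (¬A → A) = 1/2 → 1/2 = 1/2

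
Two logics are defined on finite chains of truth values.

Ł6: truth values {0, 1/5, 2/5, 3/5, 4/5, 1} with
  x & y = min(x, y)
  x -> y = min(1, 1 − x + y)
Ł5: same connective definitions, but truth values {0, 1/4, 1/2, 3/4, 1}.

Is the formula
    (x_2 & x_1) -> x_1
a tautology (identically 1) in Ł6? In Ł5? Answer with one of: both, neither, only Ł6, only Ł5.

In Ł6: every assignment gives 1 — tautology.
In Ł5: every assignment gives 1 — tautology.

both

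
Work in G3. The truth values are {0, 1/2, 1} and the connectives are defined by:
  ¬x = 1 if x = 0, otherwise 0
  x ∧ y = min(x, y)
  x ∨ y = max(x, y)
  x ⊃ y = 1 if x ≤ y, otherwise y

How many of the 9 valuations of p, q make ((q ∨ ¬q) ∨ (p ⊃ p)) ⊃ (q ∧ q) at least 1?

3

p = 0, q = 0 ↦ 0  <
p = 0, q = 1/2 ↦ 1/2  <
p = 0, q = 1 ↦ 1  ≥
p = 1/2, q = 0 ↦ 0  <
p = 1/2, q = 1/2 ↦ 1/2  <
p = 1/2, q = 1 ↦ 1  ≥
p = 1, q = 0 ↦ 0  <
p = 1, q = 1/2 ↦ 1/2  <
p = 1, q = 1 ↦ 1  ≥
So 3 of the 9 assignments meet the threshold.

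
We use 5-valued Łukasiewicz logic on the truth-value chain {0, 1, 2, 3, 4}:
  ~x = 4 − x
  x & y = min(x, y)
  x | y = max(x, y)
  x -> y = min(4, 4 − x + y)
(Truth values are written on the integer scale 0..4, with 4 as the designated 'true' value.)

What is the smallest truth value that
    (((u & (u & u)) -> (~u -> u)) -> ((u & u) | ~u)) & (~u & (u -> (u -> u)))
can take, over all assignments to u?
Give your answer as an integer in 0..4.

0

Take u = 4:
u & u = 4 & 4 = 4
u & (u & u) = 4 & 4 = 4
~u = ~4 = 0
~u -> u = 0 -> 4 = 4
(u & (u & u)) -> (~u -> u) = 4 -> 4 = 4
u & u = 4 & 4 = 4
~u = ~4 = 0
(u & u) | ~u = 4 | 0 = 4
((u & (u & u)) -> (~u -> u)) -> ((u & u) | ~u) = 4 -> 4 = 4
~u = ~4 = 0
u -> u = 4 -> 4 = 4
u -> (u -> u) = 4 -> 4 = 4
~u & (u -> (u -> u)) = 0 & 4 = 0
(((u & (u & u)) -> (~u -> u)) -> ((u & u) | ~u)) & (~u & (u -> (u -> u))) = 4 & 0 = 0
No assignment yields a value below 0, so this is the minimum.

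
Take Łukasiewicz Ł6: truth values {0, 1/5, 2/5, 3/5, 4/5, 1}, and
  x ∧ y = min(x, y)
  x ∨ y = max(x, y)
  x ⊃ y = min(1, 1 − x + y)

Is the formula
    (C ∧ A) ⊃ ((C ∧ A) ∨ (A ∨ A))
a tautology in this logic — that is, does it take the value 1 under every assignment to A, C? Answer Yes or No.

At A = 3/5, C = 2/5, for instance:
C ∧ A = 2/5 ∧ 3/5 = 2/5
A ∨ A = 3/5 ∨ 3/5 = 3/5
(C ∧ A) ∨ (A ∨ A) = 2/5 ∨ 3/5 = 3/5
(C ∧ A) ⊃ ((C ∧ A) ∨ (A ∨ A)) = 2/5 ⊃ 3/5 = 1
and checking the remaining 35 assignments likewise gives ≥ 1 in every case.

Yes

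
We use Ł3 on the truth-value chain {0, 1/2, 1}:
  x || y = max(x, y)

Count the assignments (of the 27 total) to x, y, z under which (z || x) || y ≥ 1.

value 1: 19 assignments (counts)
value 1/2: 7 assignments
value 0: 1 assignment
So 19 of the 27 assignments meet the threshold.

19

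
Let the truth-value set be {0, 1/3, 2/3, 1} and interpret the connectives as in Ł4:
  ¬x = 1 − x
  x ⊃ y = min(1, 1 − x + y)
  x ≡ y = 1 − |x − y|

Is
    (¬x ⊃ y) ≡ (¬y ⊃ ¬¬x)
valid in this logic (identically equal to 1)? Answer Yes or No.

Yes

x = 0, y = 0 ↦ 1
x = 0, y = 1/3 ↦ 1
x = 0, y = 2/3 ↦ 1
x = 0, y = 1 ↦ 1
x = 1/3, y = 0 ↦ 1
x = 1/3, y = 1/3 ↦ 1
x = 1/3, y = 2/3 ↦ 1
x = 1/3, y = 1 ↦ 1
x = 2/3, y = 0 ↦ 1
x = 2/3, y = 1/3 ↦ 1
x = 2/3, y = 2/3 ↦ 1
x = 2/3, y = 1 ↦ 1
x = 1, y = 0 ↦ 1
x = 1, y = 1/3 ↦ 1
x = 1, y = 2/3 ↦ 1
x = 1, y = 1 ↦ 1
Every assignment gives a value ≥ 1.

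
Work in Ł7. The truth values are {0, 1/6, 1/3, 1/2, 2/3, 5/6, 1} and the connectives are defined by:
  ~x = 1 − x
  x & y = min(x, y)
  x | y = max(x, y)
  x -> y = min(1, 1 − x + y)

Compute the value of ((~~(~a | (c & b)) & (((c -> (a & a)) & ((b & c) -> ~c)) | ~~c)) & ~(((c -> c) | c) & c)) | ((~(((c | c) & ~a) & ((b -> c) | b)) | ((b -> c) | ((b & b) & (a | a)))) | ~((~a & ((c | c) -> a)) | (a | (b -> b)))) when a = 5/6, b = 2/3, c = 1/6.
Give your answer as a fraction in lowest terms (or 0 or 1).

5/6

~a = ~5/6 = 1/6
c & b = 1/6 & 2/3 = 1/6
~a | (c & b) = 1/6 | 1/6 = 1/6
~(~a | (c & b)) = ~1/6 = 5/6
~~(~a | (c & b)) = ~5/6 = 1/6
a & a = 5/6 & 5/6 = 5/6
c -> (a & a) = 1/6 -> 5/6 = 1
b & c = 2/3 & 1/6 = 1/6
~c = ~1/6 = 5/6
(b & c) -> ~c = 1/6 -> 5/6 = 1
(c -> (a & a)) & ((b & c) -> ~c) = 1 & 1 = 1
~c = ~1/6 = 5/6
~~c = ~5/6 = 1/6
((c -> (a & a)) & ((b & c) -> ~c)) | ~~c = 1 | 1/6 = 1
~~(~a | (c & b)) & (((c -> (a & a)) & ((b & c) -> ~c)) | ~~c) = 1/6 & 1 = 1/6
c -> c = 1/6 -> 1/6 = 1
(c -> c) | c = 1 | 1/6 = 1
((c -> c) | c) & c = 1 & 1/6 = 1/6
~(((c -> c) | c) & c) = ~1/6 = 5/6
(~~(~a | (c & b)) & (((c -> (a & a)) & ((b & c) -> ~c)) | ~~c)) & ~(((c -> c) | c) & c) = 1/6 & 5/6 = 1/6
c | c = 1/6 | 1/6 = 1/6
~a = ~5/6 = 1/6
(c | c) & ~a = 1/6 & 1/6 = 1/6
b -> c = 2/3 -> 1/6 = 1/2
(b -> c) | b = 1/2 | 2/3 = 2/3
((c | c) & ~a) & ((b -> c) | b) = 1/6 & 2/3 = 1/6
~(((c | c) & ~a) & ((b -> c) | b)) = ~1/6 = 5/6
b -> c = 2/3 -> 1/6 = 1/2
b & b = 2/3 & 2/3 = 2/3
a | a = 5/6 | 5/6 = 5/6
(b & b) & (a | a) = 2/3 & 5/6 = 2/3
(b -> c) | ((b & b) & (a | a)) = 1/2 | 2/3 = 2/3
~(((c | c) & ~a) & ((b -> c) | b)) | ((b -> c) | ((b & b) & (a | a))) = 5/6 | 2/3 = 5/6
~a = ~5/6 = 1/6
c | c = 1/6 | 1/6 = 1/6
(c | c) -> a = 1/6 -> 5/6 = 1
~a & ((c | c) -> a) = 1/6 & 1 = 1/6
b -> b = 2/3 -> 2/3 = 1
a | (b -> b) = 5/6 | 1 = 1
(~a & ((c | c) -> a)) | (a | (b -> b)) = 1/6 | 1 = 1
~((~a & ((c | c) -> a)) | (a | (b -> b))) = ~1 = 0
(~(((c | c) & ~a) & ((b -> c) | b)) | ((b -> c) | ((b & b) & (a | a)))) | ~((~a & ((c | c) -> a)) | (a | (b -> b))) = 5/6 | 0 = 5/6
((~~(~a | (c & b)) & (((c -> (a & a)) & ((b & c) -> ~c)) | ~~c)) & ~(((c -> c) | c) & c)) | ((~(((c | c) & ~a) & ((b -> c) | b)) | ((b -> c) | ((b & b) & (a | a)))) | ~((~a & ((c | c) -> a)) | (a | (b -> b)))) = 1/6 | 5/6 = 5/6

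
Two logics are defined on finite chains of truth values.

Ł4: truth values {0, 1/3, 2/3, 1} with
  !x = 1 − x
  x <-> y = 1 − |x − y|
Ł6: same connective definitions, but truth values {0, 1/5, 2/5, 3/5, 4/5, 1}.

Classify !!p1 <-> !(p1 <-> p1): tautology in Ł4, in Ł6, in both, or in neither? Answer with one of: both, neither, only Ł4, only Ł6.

In Ł4: at p1 = 1/3 the value is 2/3 — not a tautology.
In Ł6: at p1 = 1/5 the value is 4/5 — not a tautology.

neither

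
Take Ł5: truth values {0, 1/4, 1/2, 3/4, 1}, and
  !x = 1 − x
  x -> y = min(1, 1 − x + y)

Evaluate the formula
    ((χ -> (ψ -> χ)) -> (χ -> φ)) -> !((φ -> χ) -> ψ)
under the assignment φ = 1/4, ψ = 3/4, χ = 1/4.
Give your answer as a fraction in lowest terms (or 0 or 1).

ψ -> χ = 3/4 -> 1/4 = 1/2
χ -> (ψ -> χ) = 1/4 -> 1/2 = 1
χ -> φ = 1/4 -> 1/4 = 1
(χ -> (ψ -> χ)) -> (χ -> φ) = 1 -> 1 = 1
φ -> χ = 1/4 -> 1/4 = 1
(φ -> χ) -> ψ = 1 -> 3/4 = 3/4
!((φ -> χ) -> ψ) = !3/4 = 1/4
((χ -> (ψ -> χ)) -> (χ -> φ)) -> !((φ -> χ) -> ψ) = 1 -> 1/4 = 1/4

1/4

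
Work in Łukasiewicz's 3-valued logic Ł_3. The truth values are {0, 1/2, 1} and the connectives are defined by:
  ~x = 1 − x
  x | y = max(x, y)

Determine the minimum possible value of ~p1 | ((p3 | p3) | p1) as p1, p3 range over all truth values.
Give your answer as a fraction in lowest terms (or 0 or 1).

Take p1 = 1/2, p3 = 0:
~p1 = ~1/2 = 1/2
p3 | p3 = 0 | 0 = 0
(p3 | p3) | p1 = 0 | 1/2 = 1/2
~p1 | ((p3 | p3) | p1) = 1/2 | 1/2 = 1/2
No assignment yields a value below 1/2, so this is the minimum.

1/2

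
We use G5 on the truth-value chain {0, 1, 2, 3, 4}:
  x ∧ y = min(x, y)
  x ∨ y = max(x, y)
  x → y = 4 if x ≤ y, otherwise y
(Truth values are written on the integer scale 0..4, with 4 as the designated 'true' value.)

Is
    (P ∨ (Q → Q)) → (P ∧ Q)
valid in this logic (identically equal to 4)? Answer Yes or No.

No

Counterexample: take P = 0, Q = 0.
Q → Q = 0 → 0 = 4
P ∨ (Q → Q) = 0 ∨ 4 = 4
P ∧ Q = 0 ∧ 0 = 0
(P ∨ (Q → Q)) → (P ∧ Q) = 4 → 0 = 0
This gives 0 ≠ 4.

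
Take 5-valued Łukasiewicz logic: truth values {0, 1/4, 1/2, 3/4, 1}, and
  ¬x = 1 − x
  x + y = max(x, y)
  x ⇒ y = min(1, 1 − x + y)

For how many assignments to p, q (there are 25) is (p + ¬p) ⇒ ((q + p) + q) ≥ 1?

18

value 1: 18 assignments (counts)
value 3/4: 2 assignments
value 1/2: 3 assignments
value 1/4: 1 assignment
value 0: 1 assignment
So 18 of the 25 assignments meet the threshold.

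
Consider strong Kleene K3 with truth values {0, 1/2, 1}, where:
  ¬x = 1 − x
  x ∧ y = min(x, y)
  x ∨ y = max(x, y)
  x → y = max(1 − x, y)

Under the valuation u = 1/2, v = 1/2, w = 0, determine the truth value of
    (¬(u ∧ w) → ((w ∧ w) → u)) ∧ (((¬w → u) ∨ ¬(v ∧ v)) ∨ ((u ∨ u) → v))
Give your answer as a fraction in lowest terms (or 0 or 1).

1/2

u ∧ w = 1/2 ∧ 0 = 0
¬(u ∧ w) = ¬0 = 1
w ∧ w = 0 ∧ 0 = 0
(w ∧ w) → u = 0 → 1/2 = 1
¬(u ∧ w) → ((w ∧ w) → u) = 1 → 1 = 1
¬w = ¬0 = 1
¬w → u = 1 → 1/2 = 1/2
v ∧ v = 1/2 ∧ 1/2 = 1/2
¬(v ∧ v) = ¬1/2 = 1/2
(¬w → u) ∨ ¬(v ∧ v) = 1/2 ∨ 1/2 = 1/2
u ∨ u = 1/2 ∨ 1/2 = 1/2
(u ∨ u) → v = 1/2 → 1/2 = 1/2
((¬w → u) ∨ ¬(v ∧ v)) ∨ ((u ∨ u) → v) = 1/2 ∨ 1/2 = 1/2
(¬(u ∧ w) → ((w ∧ w) → u)) ∧ (((¬w → u) ∨ ¬(v ∧ v)) ∨ ((u ∨ u) → v)) = 1 ∧ 1/2 = 1/2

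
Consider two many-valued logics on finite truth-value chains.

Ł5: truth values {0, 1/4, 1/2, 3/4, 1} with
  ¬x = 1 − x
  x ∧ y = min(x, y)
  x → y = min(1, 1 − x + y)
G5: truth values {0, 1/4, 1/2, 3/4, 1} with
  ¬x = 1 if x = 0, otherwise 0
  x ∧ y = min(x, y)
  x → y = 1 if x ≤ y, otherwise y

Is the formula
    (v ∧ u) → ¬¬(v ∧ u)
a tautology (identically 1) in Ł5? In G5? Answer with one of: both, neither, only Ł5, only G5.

both

In Ł5: every assignment gives 1 — tautology.
In G5: every assignment gives 1 — tautology.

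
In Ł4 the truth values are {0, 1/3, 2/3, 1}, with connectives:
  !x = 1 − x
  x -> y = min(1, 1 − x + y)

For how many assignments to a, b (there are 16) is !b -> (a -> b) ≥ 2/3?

14

a = 0, b = 0 ↦ 1  ≥
a = 0, b = 1/3 ↦ 1  ≥
a = 0, b = 2/3 ↦ 1  ≥
a = 0, b = 1 ↦ 1  ≥
a = 1/3, b = 0 ↦ 2/3  ≥
a = 1/3, b = 1/3 ↦ 1  ≥
a = 1/3, b = 2/3 ↦ 1  ≥
a = 1/3, b = 1 ↦ 1  ≥
a = 2/3, b = 0 ↦ 1/3  <
a = 2/3, b = 1/3 ↦ 1  ≥
a = 2/3, b = 2/3 ↦ 1  ≥
a = 2/3, b = 1 ↦ 1  ≥
a = 1, b = 0 ↦ 0  <
a = 1, b = 1/3 ↦ 2/3  ≥
a = 1, b = 2/3 ↦ 1  ≥
a = 1, b = 1 ↦ 1  ≥
So 14 of the 16 assignments meet the threshold.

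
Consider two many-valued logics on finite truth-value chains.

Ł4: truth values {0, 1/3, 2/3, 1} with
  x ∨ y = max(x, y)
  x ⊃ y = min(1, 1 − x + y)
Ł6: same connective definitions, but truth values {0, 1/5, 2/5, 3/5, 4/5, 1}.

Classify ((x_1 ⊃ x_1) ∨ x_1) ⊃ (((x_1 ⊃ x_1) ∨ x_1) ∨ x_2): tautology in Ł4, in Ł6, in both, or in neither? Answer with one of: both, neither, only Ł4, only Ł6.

both

In Ł4: every assignment gives 1 — tautology.
In Ł6: every assignment gives 1 — tautology.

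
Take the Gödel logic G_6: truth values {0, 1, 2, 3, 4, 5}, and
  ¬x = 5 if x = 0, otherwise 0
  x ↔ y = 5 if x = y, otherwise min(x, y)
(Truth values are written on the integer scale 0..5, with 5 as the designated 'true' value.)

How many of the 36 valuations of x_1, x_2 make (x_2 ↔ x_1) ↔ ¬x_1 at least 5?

value 5: 6 assignments (counts)
value 0: 30 assignments
So 6 of the 36 assignments meet the threshold.

6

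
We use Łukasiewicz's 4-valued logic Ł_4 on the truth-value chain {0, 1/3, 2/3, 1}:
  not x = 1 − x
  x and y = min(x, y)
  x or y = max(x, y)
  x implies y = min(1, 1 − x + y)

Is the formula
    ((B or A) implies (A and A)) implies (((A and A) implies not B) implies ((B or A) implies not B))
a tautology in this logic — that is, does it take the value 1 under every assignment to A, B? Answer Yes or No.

A = 0, B = 0 ↦ 1
A = 0, B = 1/3 ↦ 1
A = 0, B = 2/3 ↦ 1
A = 0, B = 1 ↦ 1
A = 1/3, B = 0 ↦ 1
A = 1/3, B = 1/3 ↦ 1
A = 1/3, B = 2/3 ↦ 1
A = 1/3, B = 1 ↦ 1
A = 2/3, B = 0 ↦ 1
A = 2/3, B = 1/3 ↦ 1
A = 2/3, B = 2/3 ↦ 1
A = 2/3, B = 1 ↦ 1
A = 1, B = 0 ↦ 1
A = 1, B = 1/3 ↦ 1
A = 1, B = 2/3 ↦ 1
A = 1, B = 1 ↦ 1
Every assignment gives a value ≥ 1.

Yes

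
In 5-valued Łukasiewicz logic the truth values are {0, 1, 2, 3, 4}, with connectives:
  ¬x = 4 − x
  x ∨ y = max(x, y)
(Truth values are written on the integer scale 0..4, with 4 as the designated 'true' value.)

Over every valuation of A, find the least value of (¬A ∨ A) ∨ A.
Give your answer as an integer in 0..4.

Take A = 2:
¬A = ¬2 = 2
¬A ∨ A = 2 ∨ 2 = 2
(¬A ∨ A) ∨ A = 2 ∨ 2 = 2
No assignment yields a value below 2, so this is the minimum.

2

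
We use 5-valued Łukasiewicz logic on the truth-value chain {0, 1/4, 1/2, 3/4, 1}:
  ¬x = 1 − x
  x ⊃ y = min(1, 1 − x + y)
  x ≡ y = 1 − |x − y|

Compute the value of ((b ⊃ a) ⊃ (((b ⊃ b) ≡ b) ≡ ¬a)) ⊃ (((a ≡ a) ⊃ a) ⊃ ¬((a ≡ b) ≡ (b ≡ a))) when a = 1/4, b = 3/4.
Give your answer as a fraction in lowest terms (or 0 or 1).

3/4

b ⊃ a = 3/4 ⊃ 1/4 = 1/2
b ⊃ b = 3/4 ⊃ 3/4 = 1
(b ⊃ b) ≡ b = 1 ≡ 3/4 = 3/4
¬a = ¬1/4 = 3/4
((b ⊃ b) ≡ b) ≡ ¬a = 3/4 ≡ 3/4 = 1
(b ⊃ a) ⊃ (((b ⊃ b) ≡ b) ≡ ¬a) = 1/2 ⊃ 1 = 1
a ≡ a = 1/4 ≡ 1/4 = 1
(a ≡ a) ⊃ a = 1 ⊃ 1/4 = 1/4
a ≡ b = 1/4 ≡ 3/4 = 1/2
b ≡ a = 3/4 ≡ 1/4 = 1/2
(a ≡ b) ≡ (b ≡ a) = 1/2 ≡ 1/2 = 1
¬((a ≡ b) ≡ (b ≡ a)) = ¬1 = 0
((a ≡ a) ⊃ a) ⊃ ¬((a ≡ b) ≡ (b ≡ a)) = 1/4 ⊃ 0 = 3/4
((b ⊃ a) ⊃ (((b ⊃ b) ≡ b) ≡ ¬a)) ⊃ (((a ≡ a) ⊃ a) ⊃ ¬((a ≡ b) ≡ (b ≡ a))) = 1 ⊃ 3/4 = 3/4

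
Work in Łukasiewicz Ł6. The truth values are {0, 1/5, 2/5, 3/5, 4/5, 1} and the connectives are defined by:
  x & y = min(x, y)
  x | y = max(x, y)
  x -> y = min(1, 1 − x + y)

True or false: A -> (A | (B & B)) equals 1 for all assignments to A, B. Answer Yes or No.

At A = 1, B = 3/5, for instance:
B & B = 3/5 & 3/5 = 3/5
A | (B & B) = 1 | 3/5 = 1
A -> (A | (B & B)) = 1 -> 1 = 1
and checking the remaining 35 assignments likewise gives ≥ 1 in every case.

Yes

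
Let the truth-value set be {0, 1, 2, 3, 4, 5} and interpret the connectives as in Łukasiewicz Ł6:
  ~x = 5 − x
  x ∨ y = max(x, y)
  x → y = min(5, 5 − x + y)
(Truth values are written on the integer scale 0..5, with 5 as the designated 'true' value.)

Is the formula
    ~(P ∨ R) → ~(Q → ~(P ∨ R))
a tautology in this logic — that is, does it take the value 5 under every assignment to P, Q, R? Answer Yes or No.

No

Counterexample: take P = 0, Q = 0, R = 0.
P ∨ R = 0 ∨ 0 = 0
~(P ∨ R) = ~0 = 5
Q → ~(P ∨ R) = 0 → 5 = 5
~(Q → ~(P ∨ R)) = ~5 = 0
~(P ∨ R) → ~(Q → ~(P ∨ R)) = 5 → 0 = 0
This gives 0 ≠ 5.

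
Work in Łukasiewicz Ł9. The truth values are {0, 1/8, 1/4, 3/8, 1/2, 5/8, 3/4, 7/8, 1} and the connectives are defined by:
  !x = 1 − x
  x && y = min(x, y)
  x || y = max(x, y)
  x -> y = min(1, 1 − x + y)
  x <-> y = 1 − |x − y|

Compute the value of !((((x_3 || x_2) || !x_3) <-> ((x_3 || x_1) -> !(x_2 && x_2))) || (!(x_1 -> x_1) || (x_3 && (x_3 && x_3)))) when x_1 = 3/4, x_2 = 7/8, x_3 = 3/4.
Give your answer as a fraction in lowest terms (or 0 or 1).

1/4

x_3 || x_2 = 3/4 || 7/8 = 7/8
!x_3 = !3/4 = 1/4
(x_3 || x_2) || !x_3 = 7/8 || 1/4 = 7/8
x_3 || x_1 = 3/4 || 3/4 = 3/4
x_2 && x_2 = 7/8 && 7/8 = 7/8
!(x_2 && x_2) = !7/8 = 1/8
(x_3 || x_1) -> !(x_2 && x_2) = 3/4 -> 1/8 = 3/8
((x_3 || x_2) || !x_3) <-> ((x_3 || x_1) -> !(x_2 && x_2)) = 7/8 <-> 3/8 = 1/2
x_1 -> x_1 = 3/4 -> 3/4 = 1
!(x_1 -> x_1) = !1 = 0
x_3 && x_3 = 3/4 && 3/4 = 3/4
x_3 && (x_3 && x_3) = 3/4 && 3/4 = 3/4
!(x_1 -> x_1) || (x_3 && (x_3 && x_3)) = 0 || 3/4 = 3/4
(((x_3 || x_2) || !x_3) <-> ((x_3 || x_1) -> !(x_2 && x_2))) || (!(x_1 -> x_1) || (x_3 && (x_3 && x_3))) = 1/2 || 3/4 = 3/4
!((((x_3 || x_2) || !x_3) <-> ((x_3 || x_1) -> !(x_2 && x_2))) || (!(x_1 -> x_1) || (x_3 && (x_3 && x_3)))) = !3/4 = 1/4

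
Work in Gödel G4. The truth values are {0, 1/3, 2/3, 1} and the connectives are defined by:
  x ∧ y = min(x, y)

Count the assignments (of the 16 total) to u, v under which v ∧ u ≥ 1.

1

u = 0, v = 0 ↦ 0  <
u = 0, v = 1/3 ↦ 0  <
u = 0, v = 2/3 ↦ 0  <
u = 0, v = 1 ↦ 0  <
u = 1/3, v = 0 ↦ 0  <
u = 1/3, v = 1/3 ↦ 1/3  <
u = 1/3, v = 2/3 ↦ 1/3  <
u = 1/3, v = 1 ↦ 1/3  <
u = 2/3, v = 0 ↦ 0  <
u = 2/3, v = 1/3 ↦ 1/3  <
u = 2/3, v = 2/3 ↦ 2/3  <
u = 2/3, v = 1 ↦ 2/3  <
u = 1, v = 0 ↦ 0  <
u = 1, v = 1/3 ↦ 1/3  <
u = 1, v = 2/3 ↦ 2/3  <
u = 1, v = 1 ↦ 1  ≥
So 1 of the 16 assignments meets the threshold.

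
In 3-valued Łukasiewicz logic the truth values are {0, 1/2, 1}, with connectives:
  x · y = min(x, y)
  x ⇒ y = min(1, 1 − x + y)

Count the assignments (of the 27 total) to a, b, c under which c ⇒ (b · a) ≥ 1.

value 1: 14 assignments (counts)
value 1/2: 8 assignments
value 0: 5 assignments
So 14 of the 27 assignments meet the threshold.

14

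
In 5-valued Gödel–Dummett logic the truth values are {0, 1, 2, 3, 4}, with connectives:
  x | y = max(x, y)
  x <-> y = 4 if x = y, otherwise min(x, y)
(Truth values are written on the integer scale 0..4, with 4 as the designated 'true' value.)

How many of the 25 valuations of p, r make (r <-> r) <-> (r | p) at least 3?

value 4: 9 assignments (counts)
value 3: 7 assignments (counts)
value 2: 5 assignments
value 1: 3 assignments
value 0: 1 assignment
So 16 of the 25 assignments meet the threshold.

16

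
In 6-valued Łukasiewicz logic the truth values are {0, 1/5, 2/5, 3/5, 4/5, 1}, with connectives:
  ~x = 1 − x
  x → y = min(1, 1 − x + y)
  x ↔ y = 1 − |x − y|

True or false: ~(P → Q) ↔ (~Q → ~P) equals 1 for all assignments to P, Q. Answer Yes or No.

Counterexample: take P = 0, Q = 0.
P → Q = 0 → 0 = 1
~(P → Q) = ~1 = 0
~Q = ~0 = 1
~P = ~0 = 1
~Q → ~P = 1 → 1 = 1
~(P → Q) ↔ (~Q → ~P) = 0 ↔ 1 = 0
This gives 0 ≠ 1.

No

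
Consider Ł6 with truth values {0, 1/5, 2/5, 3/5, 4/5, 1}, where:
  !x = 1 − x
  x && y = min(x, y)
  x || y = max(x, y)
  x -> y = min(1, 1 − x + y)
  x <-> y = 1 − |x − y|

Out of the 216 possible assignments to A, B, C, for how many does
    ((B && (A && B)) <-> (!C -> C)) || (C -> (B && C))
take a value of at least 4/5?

156

value 1: 126 assignments (counts)
value 4/5: 30 assignments (counts)
value 3/5: 24 assignments
value 2/5: 18 assignments
value 1/5: 12 assignments
value 0: 6 assignments
So 156 of the 216 assignments meet the threshold.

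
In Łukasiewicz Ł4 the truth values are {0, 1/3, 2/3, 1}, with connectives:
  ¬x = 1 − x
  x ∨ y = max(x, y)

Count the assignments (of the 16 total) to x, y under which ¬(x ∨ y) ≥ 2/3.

4

x = 0, y = 0 ↦ 1  ≥
x = 0, y = 1/3 ↦ 2/3  ≥
x = 0, y = 2/3 ↦ 1/3  <
x = 0, y = 1 ↦ 0  <
x = 1/3, y = 0 ↦ 2/3  ≥
x = 1/3, y = 1/3 ↦ 2/3  ≥
x = 1/3, y = 2/3 ↦ 1/3  <
x = 1/3, y = 1 ↦ 0  <
x = 2/3, y = 0 ↦ 1/3  <
x = 2/3, y = 1/3 ↦ 1/3  <
x = 2/3, y = 2/3 ↦ 1/3  <
x = 2/3, y = 1 ↦ 0  <
x = 1, y = 0 ↦ 0  <
x = 1, y = 1/3 ↦ 0  <
x = 1, y = 2/3 ↦ 0  <
x = 1, y = 1 ↦ 0  <
So 4 of the 16 assignments meet the threshold.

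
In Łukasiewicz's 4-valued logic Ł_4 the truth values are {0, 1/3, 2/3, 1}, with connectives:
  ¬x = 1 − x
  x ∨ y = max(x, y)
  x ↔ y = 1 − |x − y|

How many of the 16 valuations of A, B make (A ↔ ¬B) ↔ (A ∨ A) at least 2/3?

A = 0, B = 0 ↦ 1  ≥
A = 0, B = 1/3 ↦ 2/3  ≥
A = 0, B = 2/3 ↦ 1/3  <
A = 0, B = 1 ↦ 0  <
A = 1/3, B = 0 ↦ 1  ≥
A = 1/3, B = 1/3 ↦ 2/3  ≥
A = 1/3, B = 2/3 ↦ 1/3  <
A = 1/3, B = 1 ↦ 2/3  ≥
A = 2/3, B = 0 ↦ 1  ≥
A = 2/3, B = 1/3 ↦ 2/3  ≥
A = 2/3, B = 2/3 ↦ 1  ≥
A = 2/3, B = 1 ↦ 2/3  ≥
A = 1, B = 0 ↦ 1  ≥
A = 1, B = 1/3 ↦ 2/3  ≥
A = 1, B = 2/3 ↦ 1/3  <
A = 1, B = 1 ↦ 0  <
So 11 of the 16 assignments meet the threshold.

11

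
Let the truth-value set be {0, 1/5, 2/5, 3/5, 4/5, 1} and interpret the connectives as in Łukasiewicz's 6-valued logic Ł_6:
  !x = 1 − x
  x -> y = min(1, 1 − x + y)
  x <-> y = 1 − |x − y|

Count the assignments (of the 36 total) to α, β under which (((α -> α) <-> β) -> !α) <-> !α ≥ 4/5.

20

value 1: 11 assignments (counts)
value 4/5: 9 assignments (counts)
value 3/5: 7 assignments
value 2/5: 5 assignments
value 1/5: 3 assignments
value 0: 1 assignment
So 20 of the 36 assignments meet the threshold.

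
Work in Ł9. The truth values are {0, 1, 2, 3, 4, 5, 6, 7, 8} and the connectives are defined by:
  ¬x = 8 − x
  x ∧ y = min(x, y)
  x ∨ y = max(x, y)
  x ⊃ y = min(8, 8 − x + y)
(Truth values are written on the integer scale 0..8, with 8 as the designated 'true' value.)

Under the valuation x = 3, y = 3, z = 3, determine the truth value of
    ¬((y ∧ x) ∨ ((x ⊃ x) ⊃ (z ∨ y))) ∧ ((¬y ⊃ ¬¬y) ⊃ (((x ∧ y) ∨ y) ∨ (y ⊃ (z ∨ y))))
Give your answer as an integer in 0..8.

5

y ∧ x = 3 ∧ 3 = 3
x ⊃ x = 3 ⊃ 3 = 8
z ∨ y = 3 ∨ 3 = 3
(x ⊃ x) ⊃ (z ∨ y) = 8 ⊃ 3 = 3
(y ∧ x) ∨ ((x ⊃ x) ⊃ (z ∨ y)) = 3 ∨ 3 = 3
¬((y ∧ x) ∨ ((x ⊃ x) ⊃ (z ∨ y))) = ¬3 = 5
¬y = ¬3 = 5
¬y = ¬3 = 5
¬¬y = ¬5 = 3
¬y ⊃ ¬¬y = 5 ⊃ 3 = 6
x ∧ y = 3 ∧ 3 = 3
(x ∧ y) ∨ y = 3 ∨ 3 = 3
z ∨ y = 3 ∨ 3 = 3
y ⊃ (z ∨ y) = 3 ⊃ 3 = 8
((x ∧ y) ∨ y) ∨ (y ⊃ (z ∨ y)) = 3 ∨ 8 = 8
(¬y ⊃ ¬¬y) ⊃ (((x ∧ y) ∨ y) ∨ (y ⊃ (z ∨ y))) = 6 ⊃ 8 = 8
¬((y ∧ x) ∨ ((x ⊃ x) ⊃ (z ∨ y))) ∧ ((¬y ⊃ ¬¬y) ⊃ (((x ∧ y) ∨ y) ∨ (y ⊃ (z ∨ y)))) = 5 ∧ 8 = 5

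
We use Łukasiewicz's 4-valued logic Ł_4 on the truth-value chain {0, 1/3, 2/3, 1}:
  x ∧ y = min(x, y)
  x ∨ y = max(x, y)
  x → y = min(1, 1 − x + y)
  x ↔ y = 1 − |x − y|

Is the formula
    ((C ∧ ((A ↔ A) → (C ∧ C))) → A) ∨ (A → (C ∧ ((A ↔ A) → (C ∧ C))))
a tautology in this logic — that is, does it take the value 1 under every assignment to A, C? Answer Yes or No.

A = 0, C = 0 ↦ 1
A = 0, C = 1/3 ↦ 1
A = 0, C = 2/3 ↦ 1
A = 0, C = 1 ↦ 1
A = 1/3, C = 0 ↦ 1
A = 1/3, C = 1/3 ↦ 1
A = 1/3, C = 2/3 ↦ 1
A = 1/3, C = 1 ↦ 1
A = 2/3, C = 0 ↦ 1
A = 2/3, C = 1/3 ↦ 1
A = 2/3, C = 2/3 ↦ 1
A = 2/3, C = 1 ↦ 1
A = 1, C = 0 ↦ 1
A = 1, C = 1/3 ↦ 1
A = 1, C = 2/3 ↦ 1
A = 1, C = 1 ↦ 1
Every assignment gives a value ≥ 1.

Yes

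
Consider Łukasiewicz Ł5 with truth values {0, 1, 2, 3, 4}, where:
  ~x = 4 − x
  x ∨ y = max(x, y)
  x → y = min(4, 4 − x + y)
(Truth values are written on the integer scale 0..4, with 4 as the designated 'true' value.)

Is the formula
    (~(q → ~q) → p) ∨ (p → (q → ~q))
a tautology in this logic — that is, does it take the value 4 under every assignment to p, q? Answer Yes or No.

Counterexample: take p = 1, q = 4.
~q = ~4 = 0
q → ~q = 4 → 0 = 0
~(q → ~q) = ~0 = 4
~(q → ~q) → p = 4 → 1 = 1
~q = ~4 = 0
q → ~q = 4 → 0 = 0
p → (q → ~q) = 1 → 0 = 3
(~(q → ~q) → p) ∨ (p → (q → ~q)) = 1 ∨ 3 = 3
This gives 3 ≠ 4.

No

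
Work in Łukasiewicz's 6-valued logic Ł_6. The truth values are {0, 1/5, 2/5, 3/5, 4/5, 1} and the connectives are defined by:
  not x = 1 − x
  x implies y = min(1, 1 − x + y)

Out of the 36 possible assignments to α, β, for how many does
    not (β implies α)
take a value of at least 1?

value 1: 1 assignment (counts)
value 4/5: 2 assignments
value 3/5: 3 assignments
value 2/5: 4 assignments
value 1/5: 5 assignments
value 0: 21 assignments
So 1 of the 36 assignments meets the threshold.

1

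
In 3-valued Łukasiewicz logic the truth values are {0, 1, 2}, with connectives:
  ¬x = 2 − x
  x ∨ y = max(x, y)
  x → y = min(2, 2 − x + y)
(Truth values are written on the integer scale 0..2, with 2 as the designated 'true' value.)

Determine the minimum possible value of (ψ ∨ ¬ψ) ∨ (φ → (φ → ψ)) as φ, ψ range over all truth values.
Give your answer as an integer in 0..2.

1

Take φ = 2, ψ = 1:
¬ψ = ¬1 = 1
ψ ∨ ¬ψ = 1 ∨ 1 = 1
φ → ψ = 2 → 1 = 1
φ → (φ → ψ) = 2 → 1 = 1
(ψ ∨ ¬ψ) ∨ (φ → (φ → ψ)) = 1 ∨ 1 = 1
No assignment yields a value below 1, so this is the minimum.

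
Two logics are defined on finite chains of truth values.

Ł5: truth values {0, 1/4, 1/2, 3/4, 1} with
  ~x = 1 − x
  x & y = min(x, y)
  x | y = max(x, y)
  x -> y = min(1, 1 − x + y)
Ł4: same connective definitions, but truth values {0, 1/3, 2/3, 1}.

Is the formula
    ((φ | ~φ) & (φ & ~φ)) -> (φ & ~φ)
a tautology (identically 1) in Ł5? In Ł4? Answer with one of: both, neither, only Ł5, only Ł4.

both

In Ł5: every assignment gives 1 — tautology.
In Ł4: every assignment gives 1 — tautology.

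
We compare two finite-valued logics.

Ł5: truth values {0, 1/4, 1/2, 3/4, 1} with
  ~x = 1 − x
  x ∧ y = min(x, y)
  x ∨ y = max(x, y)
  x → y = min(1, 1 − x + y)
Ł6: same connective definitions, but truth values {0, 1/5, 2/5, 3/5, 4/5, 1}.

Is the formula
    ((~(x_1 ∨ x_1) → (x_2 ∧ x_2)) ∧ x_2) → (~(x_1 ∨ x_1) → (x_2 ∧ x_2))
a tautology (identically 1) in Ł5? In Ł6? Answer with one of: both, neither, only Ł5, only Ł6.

both

In Ł5: every assignment gives 1 — tautology.
In Ł6: every assignment gives 1 — tautology.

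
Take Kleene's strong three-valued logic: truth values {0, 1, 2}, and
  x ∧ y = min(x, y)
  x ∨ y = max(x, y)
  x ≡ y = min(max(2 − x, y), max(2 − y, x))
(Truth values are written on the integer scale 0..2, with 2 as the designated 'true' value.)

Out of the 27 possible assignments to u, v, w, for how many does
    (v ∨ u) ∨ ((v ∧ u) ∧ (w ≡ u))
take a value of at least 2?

value 2: 15 assignments (counts)
value 1: 9 assignments
value 0: 3 assignments
So 15 of the 27 assignments meet the threshold.

15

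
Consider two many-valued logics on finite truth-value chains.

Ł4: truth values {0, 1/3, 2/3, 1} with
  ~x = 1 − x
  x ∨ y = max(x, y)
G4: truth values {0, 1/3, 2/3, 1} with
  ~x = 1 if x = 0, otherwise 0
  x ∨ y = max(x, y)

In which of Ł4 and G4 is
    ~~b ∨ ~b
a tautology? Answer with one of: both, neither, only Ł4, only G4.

In Ł4: at b = 1/3 the value is 2/3 — not a tautology.
In G4: every assignment gives 1 — tautology.

only G4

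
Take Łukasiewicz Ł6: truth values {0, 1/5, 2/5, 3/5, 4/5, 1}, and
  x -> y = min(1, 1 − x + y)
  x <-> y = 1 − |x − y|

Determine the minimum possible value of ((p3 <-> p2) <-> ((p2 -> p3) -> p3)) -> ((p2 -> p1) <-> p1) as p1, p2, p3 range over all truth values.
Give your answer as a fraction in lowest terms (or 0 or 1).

Take p1 = 0, p2 = 0, p3 = 2/5:
p3 <-> p2 = 2/5 <-> 0 = 3/5
p2 -> p3 = 0 -> 2/5 = 1
(p2 -> p3) -> p3 = 1 -> 2/5 = 2/5
(p3 <-> p2) <-> ((p2 -> p3) -> p3) = 3/5 <-> 2/5 = 4/5
p2 -> p1 = 0 -> 0 = 1
(p2 -> p1) <-> p1 = 1 <-> 0 = 0
((p3 <-> p2) <-> ((p2 -> p3) -> p3)) -> ((p2 -> p1) <-> p1) = 4/5 -> 0 = 1/5
No assignment yields a value below 1/5, so this is the minimum.

1/5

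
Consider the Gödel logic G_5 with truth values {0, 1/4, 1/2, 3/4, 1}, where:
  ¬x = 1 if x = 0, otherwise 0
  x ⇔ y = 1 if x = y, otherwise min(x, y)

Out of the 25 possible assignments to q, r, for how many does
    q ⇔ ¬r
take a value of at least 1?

5

value 1: 5 assignments (counts)
value 3/4: 1 assignment
value 1/2: 1 assignment
value 1/4: 1 assignment
value 0: 17 assignments
So 5 of the 25 assignments meet the threshold.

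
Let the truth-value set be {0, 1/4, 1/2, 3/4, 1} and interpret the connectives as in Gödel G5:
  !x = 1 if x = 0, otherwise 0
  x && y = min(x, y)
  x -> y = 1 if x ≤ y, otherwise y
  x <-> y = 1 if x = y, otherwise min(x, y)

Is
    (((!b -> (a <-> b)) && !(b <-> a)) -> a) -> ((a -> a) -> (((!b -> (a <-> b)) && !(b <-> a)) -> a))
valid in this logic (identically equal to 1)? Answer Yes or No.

At a = 1, b = 1/4, for instance:
!b = !1/4 = 0
a <-> b = 1 <-> 1/4 = 1/4
!b -> (a <-> b) = 0 -> 1/4 = 1
b <-> a = 1/4 <-> 1 = 1/4
!(b <-> a) = !1/4 = 0
(!b -> (a <-> b)) && !(b <-> a) = 1 && 0 = 0
((!b -> (a <-> b)) && !(b <-> a)) -> a = 0 -> 1 = 1
a -> a = 1 -> 1 = 1
((!b -> (a <-> b)) && !(b <-> a)) -> a = 0 -> 1 = 1
(a -> a) -> (((!b -> (a <-> b)) && !(b <-> a)) -> a) = 1 -> 1 = 1
(((!b -> (a <-> b)) && !(b <-> a)) -> a) -> ((a -> a) -> (((!b -> (a <-> b)) && !(b <-> a)) -> a)) = 1 -> 1 = 1
and checking the remaining 24 assignments likewise gives ≥ 1 in every case.

Yes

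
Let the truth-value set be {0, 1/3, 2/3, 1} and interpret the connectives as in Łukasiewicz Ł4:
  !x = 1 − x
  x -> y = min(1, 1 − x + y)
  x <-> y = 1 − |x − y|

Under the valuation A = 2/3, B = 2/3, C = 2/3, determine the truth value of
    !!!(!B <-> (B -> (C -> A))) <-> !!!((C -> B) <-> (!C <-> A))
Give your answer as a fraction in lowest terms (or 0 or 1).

!B = !2/3 = 1/3
C -> A = 2/3 -> 2/3 = 1
B -> (C -> A) = 2/3 -> 1 = 1
!B <-> (B -> (C -> A)) = 1/3 <-> 1 = 1/3
!(!B <-> (B -> (C -> A))) = !1/3 = 2/3
!!(!B <-> (B -> (C -> A))) = !2/3 = 1/3
!!!(!B <-> (B -> (C -> A))) = !1/3 = 2/3
C -> B = 2/3 -> 2/3 = 1
!C = !2/3 = 1/3
!C <-> A = 1/3 <-> 2/3 = 2/3
(C -> B) <-> (!C <-> A) = 1 <-> 2/3 = 2/3
!((C -> B) <-> (!C <-> A)) = !2/3 = 1/3
!!((C -> B) <-> (!C <-> A)) = !1/3 = 2/3
!!!((C -> B) <-> (!C <-> A)) = !2/3 = 1/3
!!!(!B <-> (B -> (C -> A))) <-> !!!((C -> B) <-> (!C <-> A)) = 2/3 <-> 1/3 = 2/3

2/3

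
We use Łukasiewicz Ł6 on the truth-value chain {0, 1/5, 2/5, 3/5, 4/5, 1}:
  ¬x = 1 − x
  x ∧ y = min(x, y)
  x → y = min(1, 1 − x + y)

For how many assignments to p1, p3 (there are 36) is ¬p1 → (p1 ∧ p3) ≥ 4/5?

value 1: 15 assignments (counts)
value 4/5: 6 assignments (counts)
value 3/5: 2 assignments
value 2/5: 6 assignments
value 1/5: 1 assignment
value 0: 6 assignments
So 21 of the 36 assignments meet the threshold.

21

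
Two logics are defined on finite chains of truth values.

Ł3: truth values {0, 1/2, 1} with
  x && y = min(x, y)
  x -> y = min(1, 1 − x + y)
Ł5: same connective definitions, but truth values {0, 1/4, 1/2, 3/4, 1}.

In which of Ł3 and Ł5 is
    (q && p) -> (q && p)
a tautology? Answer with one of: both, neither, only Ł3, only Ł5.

both

In Ł3: every assignment gives 1 — tautology.
In Ł5: every assignment gives 1 — tautology.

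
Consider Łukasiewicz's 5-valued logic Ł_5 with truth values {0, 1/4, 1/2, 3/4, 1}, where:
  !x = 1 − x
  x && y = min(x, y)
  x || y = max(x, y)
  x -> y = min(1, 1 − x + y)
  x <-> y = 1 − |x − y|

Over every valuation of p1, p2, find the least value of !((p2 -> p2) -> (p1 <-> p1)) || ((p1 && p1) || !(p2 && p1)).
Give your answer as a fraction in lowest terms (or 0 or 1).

1/2

Take p1 = 1/2, p2 = 1/2:
p2 -> p2 = 1/2 -> 1/2 = 1
p1 <-> p1 = 1/2 <-> 1/2 = 1
(p2 -> p2) -> (p1 <-> p1) = 1 -> 1 = 1
!((p2 -> p2) -> (p1 <-> p1)) = !1 = 0
p1 && p1 = 1/2 && 1/2 = 1/2
p2 && p1 = 1/2 && 1/2 = 1/2
!(p2 && p1) = !1/2 = 1/2
(p1 && p1) || !(p2 && p1) = 1/2 || 1/2 = 1/2
!((p2 -> p2) -> (p1 <-> p1)) || ((p1 && p1) || !(p2 && p1)) = 0 || 1/2 = 1/2
No assignment yields a value below 1/2, so this is the minimum.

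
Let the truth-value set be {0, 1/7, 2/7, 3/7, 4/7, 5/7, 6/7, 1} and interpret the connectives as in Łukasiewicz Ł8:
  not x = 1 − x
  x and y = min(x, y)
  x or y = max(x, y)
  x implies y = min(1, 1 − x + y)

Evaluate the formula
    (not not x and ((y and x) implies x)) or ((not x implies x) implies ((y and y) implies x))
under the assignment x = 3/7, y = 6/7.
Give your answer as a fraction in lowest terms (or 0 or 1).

not x = not 3/7 = 4/7
not not x = not 4/7 = 3/7
y and x = 6/7 and 3/7 = 3/7
(y and x) implies x = 3/7 implies 3/7 = 1
not not x and ((y and x) implies x) = 3/7 and 1 = 3/7
not x = not 3/7 = 4/7
not x implies x = 4/7 implies 3/7 = 6/7
y and y = 6/7 and 6/7 = 6/7
(y and y) implies x = 6/7 implies 3/7 = 4/7
(not x implies x) implies ((y and y) implies x) = 6/7 implies 4/7 = 5/7
(not not x and ((y and x) implies x)) or ((not x implies x) implies ((y and y) implies x)) = 3/7 or 5/7 = 5/7

5/7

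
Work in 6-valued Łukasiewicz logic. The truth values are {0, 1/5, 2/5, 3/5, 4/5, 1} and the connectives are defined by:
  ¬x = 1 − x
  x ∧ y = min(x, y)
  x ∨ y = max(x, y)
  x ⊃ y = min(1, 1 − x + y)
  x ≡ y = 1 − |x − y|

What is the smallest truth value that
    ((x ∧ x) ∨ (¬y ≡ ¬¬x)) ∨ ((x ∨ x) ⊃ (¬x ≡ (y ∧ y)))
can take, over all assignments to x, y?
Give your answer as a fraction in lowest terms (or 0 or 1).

4/5

Take x = 3/5, y = 1:
x ∧ x = 3/5 ∧ 3/5 = 3/5
¬y = ¬1 = 0
¬x = ¬3/5 = 2/5
¬¬x = ¬2/5 = 3/5
¬y ≡ ¬¬x = 0 ≡ 3/5 = 2/5
(x ∧ x) ∨ (¬y ≡ ¬¬x) = 3/5 ∨ 2/5 = 3/5
x ∨ x = 3/5 ∨ 3/5 = 3/5
¬x = ¬3/5 = 2/5
y ∧ y = 1 ∧ 1 = 1
¬x ≡ (y ∧ y) = 2/5 ≡ 1 = 2/5
(x ∨ x) ⊃ (¬x ≡ (y ∧ y)) = 3/5 ⊃ 2/5 = 4/5
((x ∧ x) ∨ (¬y ≡ ¬¬x)) ∨ ((x ∨ x) ⊃ (¬x ≡ (y ∧ y))) = 3/5 ∨ 4/5 = 4/5
No assignment yields a value below 4/5, so this is the minimum.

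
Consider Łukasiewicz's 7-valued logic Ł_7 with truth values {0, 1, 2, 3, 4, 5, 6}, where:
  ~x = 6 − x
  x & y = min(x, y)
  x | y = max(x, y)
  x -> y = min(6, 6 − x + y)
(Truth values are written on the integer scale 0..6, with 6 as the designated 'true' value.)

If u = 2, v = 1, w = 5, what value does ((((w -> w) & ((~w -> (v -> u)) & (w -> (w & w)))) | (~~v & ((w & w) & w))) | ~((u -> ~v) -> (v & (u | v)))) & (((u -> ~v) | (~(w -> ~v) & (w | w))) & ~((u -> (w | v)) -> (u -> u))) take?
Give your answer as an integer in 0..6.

w -> w = 5 -> 5 = 6
~w = ~5 = 1
v -> u = 1 -> 2 = 6
~w -> (v -> u) = 1 -> 6 = 6
w & w = 5 & 5 = 5
w -> (w & w) = 5 -> 5 = 6
(~w -> (v -> u)) & (w -> (w & w)) = 6 & 6 = 6
(w -> w) & ((~w -> (v -> u)) & (w -> (w & w))) = 6 & 6 = 6
~v = ~1 = 5
~~v = ~5 = 1
w & w = 5 & 5 = 5
(w & w) & w = 5 & 5 = 5
~~v & ((w & w) & w) = 1 & 5 = 1
((w -> w) & ((~w -> (v -> u)) & (w -> (w & w)))) | (~~v & ((w & w) & w)) = 6 | 1 = 6
~v = ~1 = 5
u -> ~v = 2 -> 5 = 6
u | v = 2 | 1 = 2
v & (u | v) = 1 & 2 = 1
(u -> ~v) -> (v & (u | v)) = 6 -> 1 = 1
~((u -> ~v) -> (v & (u | v))) = ~1 = 5
(((w -> w) & ((~w -> (v -> u)) & (w -> (w & w)))) | (~~v & ((w & w) & w))) | ~((u -> ~v) -> (v & (u | v))) = 6 | 5 = 6
~v = ~1 = 5
u -> ~v = 2 -> 5 = 6
~v = ~1 = 5
w -> ~v = 5 -> 5 = 6
~(w -> ~v) = ~6 = 0
w | w = 5 | 5 = 5
~(w -> ~v) & (w | w) = 0 & 5 = 0
(u -> ~v) | (~(w -> ~v) & (w | w)) = 6 | 0 = 6
w | v = 5 | 1 = 5
u -> (w | v) = 2 -> 5 = 6
u -> u = 2 -> 2 = 6
(u -> (w | v)) -> (u -> u) = 6 -> 6 = 6
~((u -> (w | v)) -> (u -> u)) = ~6 = 0
((u -> ~v) | (~(w -> ~v) & (w | w))) & ~((u -> (w | v)) -> (u -> u)) = 6 & 0 = 0
((((w -> w) & ((~w -> (v -> u)) & (w -> (w & w)))) | (~~v & ((w & w) & w))) | ~((u -> ~v) -> (v & (u | v)))) & (((u -> ~v) | (~(w -> ~v) & (w | w))) & ~((u -> (w | v)) -> (u -> u))) = 6 & 0 = 0

0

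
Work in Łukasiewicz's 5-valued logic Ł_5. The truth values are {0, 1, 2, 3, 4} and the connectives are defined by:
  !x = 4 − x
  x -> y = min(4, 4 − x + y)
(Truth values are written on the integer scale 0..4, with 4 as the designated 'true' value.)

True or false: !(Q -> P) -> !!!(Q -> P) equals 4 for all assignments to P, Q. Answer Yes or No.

At P = 1, Q = 3, for instance:
Q -> P = 3 -> 1 = 2
!(Q -> P) = !2 = 2
!!(Q -> P) = !2 = 2
!!!(Q -> P) = !2 = 2
!(Q -> P) -> !!!(Q -> P) = 2 -> 2 = 4
and checking the remaining 24 assignments likewise gives ≥ 4 in every case.

Yes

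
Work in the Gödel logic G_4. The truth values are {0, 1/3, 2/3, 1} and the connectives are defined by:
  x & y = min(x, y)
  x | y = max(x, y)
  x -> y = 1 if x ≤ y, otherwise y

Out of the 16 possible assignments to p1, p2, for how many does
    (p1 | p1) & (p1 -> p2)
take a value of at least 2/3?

p1 = 0, p2 = 0 ↦ 0  <
p1 = 0, p2 = 1/3 ↦ 0  <
p1 = 0, p2 = 2/3 ↦ 0  <
p1 = 0, p2 = 1 ↦ 0  <
p1 = 1/3, p2 = 0 ↦ 0  <
p1 = 1/3, p2 = 1/3 ↦ 1/3  <
p1 = 1/3, p2 = 2/3 ↦ 1/3  <
p1 = 1/3, p2 = 1 ↦ 1/3  <
p1 = 2/3, p2 = 0 ↦ 0  <
p1 = 2/3, p2 = 1/3 ↦ 1/3  <
p1 = 2/3, p2 = 2/3 ↦ 2/3  ≥
p1 = 2/3, p2 = 1 ↦ 2/3  ≥
p1 = 1, p2 = 0 ↦ 0  <
p1 = 1, p2 = 1/3 ↦ 1/3  <
p1 = 1, p2 = 2/3 ↦ 2/3  ≥
p1 = 1, p2 = 1 ↦ 1  ≥
So 4 of the 16 assignments meet the threshold.

4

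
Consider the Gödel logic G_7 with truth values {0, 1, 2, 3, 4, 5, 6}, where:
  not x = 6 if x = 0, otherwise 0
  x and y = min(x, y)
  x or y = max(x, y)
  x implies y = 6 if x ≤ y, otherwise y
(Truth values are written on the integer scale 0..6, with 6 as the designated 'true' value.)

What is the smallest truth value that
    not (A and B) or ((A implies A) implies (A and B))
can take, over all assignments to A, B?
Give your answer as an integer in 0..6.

Take A = 1, B = 1:
A and B = 1 and 1 = 1
not (A and B) = not 1 = 0
A implies A = 1 implies 1 = 6
A and B = 1 and 1 = 1
(A implies A) implies (A and B) = 6 implies 1 = 1
not (A and B) or ((A implies A) implies (A and B)) = 0 or 1 = 1
No assignment yields a value below 1, so this is the minimum.

1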